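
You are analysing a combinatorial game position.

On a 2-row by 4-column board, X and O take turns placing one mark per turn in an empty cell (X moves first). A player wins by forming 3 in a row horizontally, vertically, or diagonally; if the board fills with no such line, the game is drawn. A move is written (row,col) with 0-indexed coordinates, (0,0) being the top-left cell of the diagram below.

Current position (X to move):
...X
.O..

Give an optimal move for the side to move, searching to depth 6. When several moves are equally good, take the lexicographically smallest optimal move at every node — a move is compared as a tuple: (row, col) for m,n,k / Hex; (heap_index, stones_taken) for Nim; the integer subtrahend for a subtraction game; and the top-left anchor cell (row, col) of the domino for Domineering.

X's best at [...X/.O..]: (0,1)

[...X/.O..] X move#1: (0,0):-1/X..X/.O.., (0,1):+0/.X.X/.O..*, (0,2):+0/..XX/.O.., (1,0):+0/...X/XO.., (1,2):+0/...X/.OX., (1,3):+0/...X/.O.X
[.X.X/.O..] O move#2: (0,0):-1/OX.X/.O.., (0,2):+0/.XOX/.O..*, (1,0):-1/.X.X/OO.., (1,2):-1/.X.X/.OO., (1,3):-1/.X.X/.O.O
[.XOX/.O..] X move#3: (0,0):-1/XXOX/.O.., (1,0):+0/.XOX/XO..*, (1,2):+0/.XOX/.OX., (1,3):+0/.XOX/.O.X
[.XOX/XO..] O move#4: (0,0):+0/OXOX/XO..*, (1,2):+0/.XOX/XOO., (1,3):+0/.XOX/XO.O
[OXOX/XO..] X move#5: (1,2):+0/OXOX/XOX.*, (1,3):+0/OXOX/XO.X
[OXOX/XOX.] O move#6: (1,3):+0/OXOX/XOXO*
[OXOX/XOXO] end (terminal +0, X#7); searched ...X/.O.. to 6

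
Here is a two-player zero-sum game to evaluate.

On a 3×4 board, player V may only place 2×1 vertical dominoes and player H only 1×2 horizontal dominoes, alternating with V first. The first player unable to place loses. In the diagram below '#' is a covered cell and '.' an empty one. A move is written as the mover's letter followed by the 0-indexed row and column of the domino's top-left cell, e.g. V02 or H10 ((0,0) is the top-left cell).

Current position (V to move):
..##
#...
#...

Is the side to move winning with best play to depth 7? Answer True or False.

ply 1, V at ..##/#.../#... | V01=-1→.###/##../#...; V11=-1→..##/##../##..; V12=+1→..##/#.#./#.#.*; V13=-1→..##/#..#/#..#
ply 2, H at ..##/#.#./#.#. | H00=-1→####/#.#./#.#.*
ply 3, V at ####/#.#./#.#. | V11=+1→####/###./###.*; V13=+1→####/#.##/#.##
ply 4: ####/###./###. is terminal -1 (H); from ..##/#.../#... depth 7

V winning at [..##/#.../#...]: True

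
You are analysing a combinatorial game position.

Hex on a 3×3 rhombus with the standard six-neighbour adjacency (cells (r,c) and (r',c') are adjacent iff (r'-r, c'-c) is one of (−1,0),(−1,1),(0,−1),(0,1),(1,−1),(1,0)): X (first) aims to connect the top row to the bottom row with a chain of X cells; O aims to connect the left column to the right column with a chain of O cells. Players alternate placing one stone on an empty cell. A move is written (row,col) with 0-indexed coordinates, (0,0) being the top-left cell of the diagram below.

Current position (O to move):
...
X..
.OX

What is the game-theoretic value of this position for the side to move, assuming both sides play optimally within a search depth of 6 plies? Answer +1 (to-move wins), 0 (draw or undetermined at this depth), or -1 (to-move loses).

value(.../X../.OX, O) = -1

ply 1, O at .../X../.OX | (0,0)=-1→O../X../.OX*; (0,1)=-1→.O./X../.OX; (0,2)=-1→..O/X../.OX; (1,1)=-1→.../XO./.OX; (1,2)=-1→.../X.O/.OX; (2,0)=-1→.../X../OOX
ply 2, X at O../X../.OX | (0,1)=+1→OX./X../.OX*; (0,2)=+1→O.X/X../.OX; (1,1)=+1→O../XX./.OX; (1,2)=+1→O../X.X/.OX; (2,0)=+1→O../X../XOX
ply 3, O at OX./X../.OX | (0,2)=-1→OXO/X../.OX*; (1,1)=-1→OX./XO./.OX; (1,2)=-1→OX./X.O/.OX; (2,0)=-1→OX./X../OOX
ply 4, X at OXO/X../.OX | (1,1)=+1→OXO/XX./.OX*; (1,2)=+1→OXO/X.X/.OX; (2,0)=+1→OXO/X../XOX
ply 5, O at OXO/XX./.OX | (1,2)=-1→OXO/XXO/.OX*; (2,0)=-1→OXO/XX./OOX
ply 6, X at OXO/XXO/.OX | (2,0)=+1→OXO/XXO/XOX*
ply 7: OXO/XXO/XOX is terminal -1 (O); from .../X../.OX depth 6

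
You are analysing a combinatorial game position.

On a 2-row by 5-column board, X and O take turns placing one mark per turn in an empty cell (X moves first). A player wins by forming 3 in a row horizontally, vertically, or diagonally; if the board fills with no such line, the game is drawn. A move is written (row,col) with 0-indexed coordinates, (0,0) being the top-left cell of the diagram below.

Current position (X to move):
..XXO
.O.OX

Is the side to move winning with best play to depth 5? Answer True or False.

X winning at [..XXO/.O.OX]: True

[..XXO/.O.OX] X move#1: (0,0):-1/X.XXO/.O.OX, (0,1):+1/.XXXO/.O.OX*, (1,0):-1/..XXO/XO.OX, (1,2):+0/..XXO/.OXOX
[.XXXO/.O.OX] end (terminal -1, O#2); searched ..XXO/.O.OX to 5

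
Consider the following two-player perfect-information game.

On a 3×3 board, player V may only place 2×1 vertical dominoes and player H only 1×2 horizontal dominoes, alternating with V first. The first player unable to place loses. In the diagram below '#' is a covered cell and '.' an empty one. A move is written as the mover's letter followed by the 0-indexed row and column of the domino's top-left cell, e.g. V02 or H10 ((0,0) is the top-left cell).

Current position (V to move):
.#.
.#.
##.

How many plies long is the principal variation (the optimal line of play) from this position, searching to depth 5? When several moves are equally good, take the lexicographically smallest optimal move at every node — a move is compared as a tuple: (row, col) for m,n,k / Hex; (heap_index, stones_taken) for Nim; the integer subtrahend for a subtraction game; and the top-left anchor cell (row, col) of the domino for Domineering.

p1 V@[.#./.#./##.]: V00[##./##./##.]+1* V02[.##/.##/##.]+1 V12[.#./.##/###]+1
p2 H@[##./##./##.] terminal -1; root [.#./.#./##.] d5

PV length from [.#./.#./##.]: 1 ply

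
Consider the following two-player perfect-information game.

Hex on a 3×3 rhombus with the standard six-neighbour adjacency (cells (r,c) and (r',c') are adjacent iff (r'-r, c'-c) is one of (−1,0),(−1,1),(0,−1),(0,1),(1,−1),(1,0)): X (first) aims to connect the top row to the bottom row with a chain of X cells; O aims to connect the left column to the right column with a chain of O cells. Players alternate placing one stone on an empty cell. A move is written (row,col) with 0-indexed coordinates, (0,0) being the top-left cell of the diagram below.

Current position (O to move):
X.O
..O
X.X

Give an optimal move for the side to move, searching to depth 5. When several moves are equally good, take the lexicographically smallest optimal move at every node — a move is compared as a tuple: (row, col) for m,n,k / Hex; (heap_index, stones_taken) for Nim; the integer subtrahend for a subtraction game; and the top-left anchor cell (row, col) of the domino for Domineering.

O's best at [X.O/..O/X.X]: (1,0)

p1 O@[X.O/..O/X.X]: (0,1)[XOO/..O/X.X]-1 (1,0)[X.O/O.O/X.X]+1* (1,1)[X.O/.OO/X.X]-1 (2,1)[X.O/..O/XOX]-1
p2 X@[X.O/O.O/X.X]: (0,1)[XXO/O.O/X.X]-1* (1,1)[X.O/OXO/X.X]-1 (2,1)[X.O/O.O/XXX]-1
p3 O@[XXO/O.O/X.X]: (1,1)[XXO/OOO/X.X]+1* (2,1)[XXO/O.O/XOX]-1
p4 X@[XXO/OOO/X.X] terminal -1; root [X.O/..O/X.X] d5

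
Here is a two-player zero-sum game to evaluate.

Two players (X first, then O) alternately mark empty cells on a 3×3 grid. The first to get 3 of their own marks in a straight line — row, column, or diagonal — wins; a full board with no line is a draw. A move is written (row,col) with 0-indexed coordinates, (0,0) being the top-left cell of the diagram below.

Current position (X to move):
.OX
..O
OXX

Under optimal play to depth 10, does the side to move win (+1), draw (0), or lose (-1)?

value(.OX/..O/OXX, X) = 0

ply 1, X at .OX/..O/OXX | (0,0)=+0→XOX/..O/OXX*; (1,0)=+0→.OX/X.O/OXX; (1,1)=+0→.OX/.XO/OXX
ply 2, O at XOX/..O/OXX | (1,0)=-1→XOX/O.O/OXX; (1,1)=+0→XOX/.OO/OXX*
ply 3, X at XOX/.OO/OXX | (1,0)=+0→XOX/XOO/OXX*
ply 4: XOX/XOO/OXX is terminal +0 (O); from .OX/..O/OXX depth 10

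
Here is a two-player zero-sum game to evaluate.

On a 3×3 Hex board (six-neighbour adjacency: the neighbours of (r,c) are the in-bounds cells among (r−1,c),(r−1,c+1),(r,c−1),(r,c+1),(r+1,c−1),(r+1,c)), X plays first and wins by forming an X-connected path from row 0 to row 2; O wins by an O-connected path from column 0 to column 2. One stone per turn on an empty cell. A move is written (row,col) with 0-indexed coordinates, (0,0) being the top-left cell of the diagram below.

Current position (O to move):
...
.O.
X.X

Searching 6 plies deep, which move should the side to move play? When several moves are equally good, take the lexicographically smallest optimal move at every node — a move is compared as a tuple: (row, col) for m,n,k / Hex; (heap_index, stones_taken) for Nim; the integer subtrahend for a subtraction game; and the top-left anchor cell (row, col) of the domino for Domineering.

O's best at [.../.O./X.X]: (0,0)

[.../.O./X.X] O move#1: (0,0):+1/O../.O./X.X*, (0,1):+1/.O./.O./X.X, (0,2):-1/..O/.O./X.X, (1,0):+1/.../OO./X.X, (1,2):-1/.../.OO/X.X, (2,1):-1/.../.O./XOX
[O../.O./X.X] X move#2: (0,1):-1/OX./.O./X.X*, (0,2):-1/O.X/.O./X.X, (1,0):-1/O../XO./X.X, (1,2):-1/O../.OX/X.X, (2,1):-1/O../.O./XXX
[OX./.O./X.X] O move#3: (0,2):-1/OXO/.O./X.X, (1,0):+1/OX./OO./X.X*, (1,2):-1/OX./.OO/X.X, (2,1):-1/OX./.O./XOX
[OX./OO./X.X] X move#4: (0,2):-1/OXX/OO./X.X*, (1,2):-1/OX./OOX/X.X, (2,1):-1/OX./OO./XXX
[OXX/OO./X.X] O move#5: (1,2):+1/OXX/OOO/X.X*, (2,1):-1/OXX/OO./XOX
[OXX/OOO/X.X] end (terminal -1, X#6); searched .../.O./X.X to 6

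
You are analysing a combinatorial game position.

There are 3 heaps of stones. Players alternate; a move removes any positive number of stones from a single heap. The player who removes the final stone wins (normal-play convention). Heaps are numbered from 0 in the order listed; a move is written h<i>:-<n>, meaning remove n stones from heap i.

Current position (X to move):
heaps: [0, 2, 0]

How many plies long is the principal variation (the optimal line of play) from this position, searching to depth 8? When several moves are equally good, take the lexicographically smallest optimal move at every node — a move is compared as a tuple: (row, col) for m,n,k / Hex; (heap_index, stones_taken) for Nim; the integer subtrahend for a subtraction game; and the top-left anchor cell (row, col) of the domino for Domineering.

PV length from [(0,2,0)]: 1 ply

ply 1, X at (0,2,0) | h1:-1=-1→(0,1,0); h1:-2=+1→(0,0,0)*
ply 2: (0,0,0) is terminal -1 (O); from (0,2,0) depth 8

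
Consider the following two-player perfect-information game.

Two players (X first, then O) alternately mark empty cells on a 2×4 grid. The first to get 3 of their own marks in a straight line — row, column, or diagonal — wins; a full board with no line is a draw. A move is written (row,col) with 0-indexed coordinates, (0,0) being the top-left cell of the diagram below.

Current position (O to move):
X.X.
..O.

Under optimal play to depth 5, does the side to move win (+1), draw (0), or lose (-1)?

value(X.X./..O., O) = 0

p1 O@[X.X./..O.]: (0,1)[XOX./..O.]+0* (0,3)[X.XO/..O.]-1 (1,0)[X.X./O.O.]-1 (1,1)[X.X./.OO.]-1 (1,3)[X.X./..OO]-1
p2 X@[XOX./..O.]: (0,3)[XOXX/..O.]-1 (1,0)[XOX./X.O.]+0* (1,1)[XOX./.XO.]+0 (1,3)[XOX./..OX]+0
p3 O@[XOX./X.O.]: (0,3)[XOXO/X.O.]+0* (1,1)[XOX./XOO.]+0 (1,3)[XOX./X.OO]+0
p4 X@[XOXO/X.O.]: (1,1)[XOXO/XXO.]+0* (1,3)[XOXO/X.OX]+0
p5 O@[XOXO/XXO.]: (1,3)[XOXO/XXOO]+0*
p6 X@[XOXO/XXOO] terminal +0; root [X.X./..O.] d5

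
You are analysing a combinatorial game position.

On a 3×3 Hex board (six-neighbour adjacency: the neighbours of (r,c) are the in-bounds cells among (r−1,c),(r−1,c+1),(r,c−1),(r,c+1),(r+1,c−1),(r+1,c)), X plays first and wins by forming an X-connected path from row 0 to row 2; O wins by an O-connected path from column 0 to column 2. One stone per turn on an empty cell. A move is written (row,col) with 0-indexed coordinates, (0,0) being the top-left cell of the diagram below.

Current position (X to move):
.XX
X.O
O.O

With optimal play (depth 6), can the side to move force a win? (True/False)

X winning at [.XX/X.O/O.O]: False

p1 X@[.XX/X.O/O.O]: (0,0)[XXX/X.O/O.O]-1* (1,1)[.XX/XXO/O.O]-1 (2,1)[.XX/X.O/OXO]-1
p2 O@[XXX/X.O/O.O]: (1,1)[XXX/XOO/O.O]+1* (2,1)[XXX/X.O/OOO]+1
p3 X@[XXX/XOO/O.O] terminal -1; root [.XX/X.O/O.O] d6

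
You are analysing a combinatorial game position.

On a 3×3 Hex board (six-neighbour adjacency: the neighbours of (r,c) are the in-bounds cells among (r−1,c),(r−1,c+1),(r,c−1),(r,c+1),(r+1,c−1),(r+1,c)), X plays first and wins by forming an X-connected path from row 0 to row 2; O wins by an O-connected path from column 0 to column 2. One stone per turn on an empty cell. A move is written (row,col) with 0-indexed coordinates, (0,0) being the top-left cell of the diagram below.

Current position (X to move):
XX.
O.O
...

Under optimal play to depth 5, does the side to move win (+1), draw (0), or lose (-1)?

value(XX./O.O/..., X) = +1

ply 1, X at XX./O.O/... | (0,2)=-1→XXX/O.O/...; (1,1)=+1→XX./OXO/...*; (2,0)=-1→XX./O.O/X..; (2,1)=-1→XX./O.O/.X.; (2,2)=-1→XX./O.O/..X
ply 2, O at XX./OXO/... | (0,2)=-1→XXO/OXO/...*; (2,0)=-1→XX./OXO/O..; (2,1)=-1→XX./OXO/.O.; (2,2)=-1→XX./OXO/..O
ply 3, X at XXO/OXO/... | (2,0)=+1→XXO/OXO/X..*; (2,1)=+1→XXO/OXO/.X.; (2,2)=+1→XXO/OXO/..X
ply 4: XXO/OXO/X.. is terminal -1 (O); from XX./O.O/... depth 5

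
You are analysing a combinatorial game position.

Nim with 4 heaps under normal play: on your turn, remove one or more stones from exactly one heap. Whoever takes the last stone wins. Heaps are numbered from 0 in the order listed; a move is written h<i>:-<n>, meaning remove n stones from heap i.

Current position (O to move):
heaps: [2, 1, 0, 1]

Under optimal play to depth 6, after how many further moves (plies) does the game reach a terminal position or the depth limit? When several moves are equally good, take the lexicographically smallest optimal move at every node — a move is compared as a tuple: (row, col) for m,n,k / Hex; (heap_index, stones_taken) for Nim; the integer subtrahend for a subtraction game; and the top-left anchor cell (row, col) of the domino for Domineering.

PV length from [(2,1,0,1)]: 3 plies

[(2,1,0,1)] O move#1: h0:-1:-1/(1,1,0,1), h0:-2:+1/(0,1,0,1)*, h1:-1:-1/(2,0,0,1), h3:-1:-1/(2,1,0,0)
[(0,1,0,1)] X move#2: h1:-1:-1/(0,0,0,1)*, h3:-1:-1/(0,1,0,0)
[(0,0,0,1)] O move#3: h3:-1:+1/(0,0,0,0)*
[(0,0,0,0)] end (terminal -1, X#4); searched (2,1,0,1) to 6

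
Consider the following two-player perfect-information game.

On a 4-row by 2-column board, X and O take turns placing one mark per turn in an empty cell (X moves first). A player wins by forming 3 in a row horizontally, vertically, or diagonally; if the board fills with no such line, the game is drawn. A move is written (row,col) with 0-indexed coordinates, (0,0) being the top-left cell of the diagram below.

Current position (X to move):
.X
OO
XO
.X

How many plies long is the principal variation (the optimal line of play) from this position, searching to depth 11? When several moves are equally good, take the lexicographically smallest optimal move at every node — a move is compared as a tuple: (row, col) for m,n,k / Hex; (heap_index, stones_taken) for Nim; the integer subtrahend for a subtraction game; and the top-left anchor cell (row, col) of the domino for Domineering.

p1 X@[.X/OO/XO/.X]: (0,0)[XX/OO/XO/.X]+0* (3,0)[.X/OO/XO/XX]+0
p2 O@[XX/OO/XO/.X]: (3,0)[XX/OO/XO/OX]+0*
p3 X@[XX/OO/XO/OX] terminal +0; root [.X/OO/XO/.X] d11

PV length from [.X/OO/XO/.X]: 2 plies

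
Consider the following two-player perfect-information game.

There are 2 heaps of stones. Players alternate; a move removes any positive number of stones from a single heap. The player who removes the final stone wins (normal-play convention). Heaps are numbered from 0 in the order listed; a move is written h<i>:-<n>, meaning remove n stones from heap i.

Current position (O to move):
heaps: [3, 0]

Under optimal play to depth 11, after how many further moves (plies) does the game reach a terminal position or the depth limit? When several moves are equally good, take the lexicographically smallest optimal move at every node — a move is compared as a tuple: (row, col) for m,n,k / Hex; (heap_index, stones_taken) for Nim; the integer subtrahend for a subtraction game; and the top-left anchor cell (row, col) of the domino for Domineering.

ply 1, O at (3,0) | h0:-1=-1→(2,0); h0:-2=-1→(1,0); h0:-3=+1→(0,0)*
ply 2: (0,0) is terminal -1 (X); from (3,0) depth 11

PV length from [(3,0)]: 1 ply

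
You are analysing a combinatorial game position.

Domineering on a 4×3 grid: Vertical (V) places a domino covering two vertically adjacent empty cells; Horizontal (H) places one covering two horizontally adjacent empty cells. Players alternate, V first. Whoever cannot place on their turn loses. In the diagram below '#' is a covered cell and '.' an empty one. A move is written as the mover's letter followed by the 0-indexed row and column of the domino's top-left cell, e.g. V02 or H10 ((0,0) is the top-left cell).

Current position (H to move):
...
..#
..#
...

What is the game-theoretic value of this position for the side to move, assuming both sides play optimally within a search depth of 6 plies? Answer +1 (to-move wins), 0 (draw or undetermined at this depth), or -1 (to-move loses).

ply 1, H at .../..#/..#/... | H00=-1→##./..#/..#/...*; H01=-1→.##/..#/..#/...; H10=-1→.../###/..#/...; H20=-1→.../..#/###/...; H30=-1→.../..#/..#/##.; H31=-1→.../..#/..#/.##
ply 2, V at ##./..#/..#/... | V10=+1→##./#.#/#.#/...*; V11=+1→##./.##/.##/...; V20=+1→##./..#/#.#/#..; V21=+1→##./..#/.##/.#.
ply 3, H at ##./#.#/#.#/... | H30=-1→##./#.#/#.#/##.*; H31=-1→##./#.#/#.#/.##
ply 4, V at ##./#.#/#.#/##. | V11=+1→##./###/###/##.*
ply 5: ##./###/###/##. is terminal -1 (H); from .../..#/..#/... depth 6

value(.../..#/..#/..., H) = -1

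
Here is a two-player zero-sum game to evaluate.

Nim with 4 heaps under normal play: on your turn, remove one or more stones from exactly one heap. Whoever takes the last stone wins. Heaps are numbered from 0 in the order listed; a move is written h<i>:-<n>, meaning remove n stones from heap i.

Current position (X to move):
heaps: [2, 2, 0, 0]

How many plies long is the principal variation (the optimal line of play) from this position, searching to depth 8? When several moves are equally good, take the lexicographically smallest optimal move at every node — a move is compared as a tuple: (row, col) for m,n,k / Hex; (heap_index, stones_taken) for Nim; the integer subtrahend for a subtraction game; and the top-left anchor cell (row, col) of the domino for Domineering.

PV length from [(2,2,0,0)]: 4 plies

p1 X@[(2,2,0,0)]: h0:-1[(1,2,0,0)]-1* h0:-2[(0,2,0,0)]-1 h1:-1[(2,1,0,0)]-1 h1:-2[(2,0,0,0)]-1
p2 O@[(1,2,0,0)]: h0:-1[(0,2,0,0)]-1 h1:-1[(1,1,0,0)]+1* h1:-2[(1,0,0,0)]-1
p3 X@[(1,1,0,0)]: h0:-1[(0,1,0,0)]-1* h1:-1[(1,0,0,0)]-1
p4 O@[(0,1,0,0)]: h1:-1[(0,0,0,0)]+1*
p5 X@[(0,0,0,0)] terminal -1; root [(2,2,0,0)] d8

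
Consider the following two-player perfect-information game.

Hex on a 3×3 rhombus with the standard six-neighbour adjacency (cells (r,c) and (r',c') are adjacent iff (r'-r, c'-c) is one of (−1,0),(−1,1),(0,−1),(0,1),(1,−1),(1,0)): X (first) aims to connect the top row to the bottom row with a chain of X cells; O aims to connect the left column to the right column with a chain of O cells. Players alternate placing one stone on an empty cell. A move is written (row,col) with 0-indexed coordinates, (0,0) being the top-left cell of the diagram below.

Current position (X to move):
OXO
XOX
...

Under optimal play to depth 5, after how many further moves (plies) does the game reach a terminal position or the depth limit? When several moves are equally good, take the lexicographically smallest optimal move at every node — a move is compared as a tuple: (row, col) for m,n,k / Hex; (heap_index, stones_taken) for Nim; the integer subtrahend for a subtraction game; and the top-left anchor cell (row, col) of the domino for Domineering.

[OXO/XOX/...] X move#1: (2,0):+1/OXO/XOX/X..*, (2,1):-1/OXO/XOX/.X., (2,2):-1/OXO/XOX/..X
[OXO/XOX/X..] end (terminal -1, O#2); searched OXO/XOX/... to 5

PV length from [OXO/XOX/...]: 1 ply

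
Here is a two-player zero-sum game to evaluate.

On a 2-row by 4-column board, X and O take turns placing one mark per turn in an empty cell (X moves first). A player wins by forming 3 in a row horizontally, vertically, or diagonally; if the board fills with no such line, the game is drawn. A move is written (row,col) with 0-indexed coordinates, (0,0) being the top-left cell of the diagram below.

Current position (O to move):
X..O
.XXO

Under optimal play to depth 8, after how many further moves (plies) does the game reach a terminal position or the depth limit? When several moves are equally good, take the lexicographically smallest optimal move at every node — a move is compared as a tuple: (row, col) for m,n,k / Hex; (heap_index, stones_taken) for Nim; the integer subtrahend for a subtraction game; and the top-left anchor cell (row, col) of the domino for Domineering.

p1 O@[X..O/.XXO]: (0,1)[XO.O/.XXO]-1 (0,2)[X.OO/.XXO]-1 (1,0)[X..O/OXXO]+0*
p2 X@[X..O/OXXO]: (0,1)[XX.O/OXXO]+0* (0,2)[X.XO/OXXO]+0
p3 O@[XX.O/OXXO]: (0,2)[XXOO/OXXO]+0*
p4 X@[XXOO/OXXO] terminal +0; root [X..O/.XXO] d8

PV length from [X..O/.XXO]: 3 plies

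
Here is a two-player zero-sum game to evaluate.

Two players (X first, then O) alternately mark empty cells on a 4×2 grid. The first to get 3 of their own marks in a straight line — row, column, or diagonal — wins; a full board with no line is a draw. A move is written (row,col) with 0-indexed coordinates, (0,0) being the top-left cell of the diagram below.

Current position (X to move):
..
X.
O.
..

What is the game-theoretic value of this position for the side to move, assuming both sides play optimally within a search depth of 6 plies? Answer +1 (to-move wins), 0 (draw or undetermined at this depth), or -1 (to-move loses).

value(../X./O./.., X) = 0

[../X./O./..] X move#1: (0,0):+0/X./X./O./..*, (0,1):+0/.X/X./O./.., (1,1):+0/../XX/O./.., (2,1):+0/../X./OX/.., (3,0):+0/../X./O./X., (3,1):+0/../X./O./.X
[X./X./O./..] O move#2: (0,1):+0/XO/X./O./..*, (1,1):+0/X./XO/O./.., (2,1):+0/X./X./OO/.., (3,0):+0/X./X./O./O., (3,1):+0/X./X./O./.O
[XO/X./O./..] X move#3: (1,1):+0/XO/XX/O./..*, (2,1):+0/XO/X./OX/.., (3,0):+0/XO/X./O./X., (3,1):+0/XO/X./O./.X
[XO/XX/O./..] O move#4: (2,1):+0/XO/XX/OO/..*, (3,0):+0/XO/XX/O./O., (3,1):+0/XO/XX/O./.O
[XO/XX/OO/..] X move#5: (3,0):+0/XO/XX/OO/X.*, (3,1):+0/XO/XX/OO/.X
[XO/XX/OO/X.] O move#6: (3,1):+0/XO/XX/OO/XO*
[XO/XX/OO/XO] end (terminal +0, X#7); searched ../X./O./.. to 6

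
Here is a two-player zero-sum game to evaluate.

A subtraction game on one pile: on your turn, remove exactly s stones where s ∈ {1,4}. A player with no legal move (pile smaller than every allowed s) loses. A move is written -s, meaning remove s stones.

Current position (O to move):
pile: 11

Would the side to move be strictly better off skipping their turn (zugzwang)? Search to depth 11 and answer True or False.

zugzwang(11, O) = False

p1 O@[11]: -1[10]+1* -4[7]+1
p2 X@[10]: -1[9]-1* -4[6]-1
p3 O@[9]: -1[8]-1 -4[5]+1*
p4 X@[5]: -1[4]-1* -4[1]-1
p5 O@[4]: -1[3]-1 -4[0]+1*
p6 X@[0] terminal -1; root [11] d11
suppose O passes — search the same position with X to move:
pass> p1 X@[11]: -1[10]+1* -4[7]+1
pass> p2 O@[10]: -1[9]-1* -4[6]-1
pass> p3 X@[9]: -1[8]-1 -4[5]+1*
pass> p4 O@[5]: -1[4]-1* -4[1]-1
pass> p5 X@[4]: -1[3]-1 -4[0]+1*
pass> p6 O@[0] terminal -1; root [11] d11
for O: play +1, pass -1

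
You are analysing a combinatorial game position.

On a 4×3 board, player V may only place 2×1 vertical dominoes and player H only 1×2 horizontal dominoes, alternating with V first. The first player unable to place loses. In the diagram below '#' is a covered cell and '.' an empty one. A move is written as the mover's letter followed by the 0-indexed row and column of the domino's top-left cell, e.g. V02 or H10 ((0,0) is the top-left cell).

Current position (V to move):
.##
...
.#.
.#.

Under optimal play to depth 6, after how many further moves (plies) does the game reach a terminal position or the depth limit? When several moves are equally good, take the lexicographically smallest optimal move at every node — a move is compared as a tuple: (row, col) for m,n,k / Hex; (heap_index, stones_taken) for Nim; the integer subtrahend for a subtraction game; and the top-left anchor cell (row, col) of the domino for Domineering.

p1 V@[.##/.../.#./.#.]: V00[###/#../.#./.#.]+1* V10[.##/#../##./.#.]+1 V12[.##/..#/.##/.#.]+1 V20[.##/.../##./##.]+1 V22[.##/.../.##/.##]+1
p2 H@[###/#../.#./.#.]: H11[###/###/.#./.#.]-1*
p3 V@[###/###/.#./.#.]: V20[###/###/##./##.]+1* V22[###/###/.##/.##]+1
p4 H@[###/###/##./##.] terminal -1; root [.##/.../.#./.#.] d6

PV length from [.##/.../.#./.#.]: 3 plies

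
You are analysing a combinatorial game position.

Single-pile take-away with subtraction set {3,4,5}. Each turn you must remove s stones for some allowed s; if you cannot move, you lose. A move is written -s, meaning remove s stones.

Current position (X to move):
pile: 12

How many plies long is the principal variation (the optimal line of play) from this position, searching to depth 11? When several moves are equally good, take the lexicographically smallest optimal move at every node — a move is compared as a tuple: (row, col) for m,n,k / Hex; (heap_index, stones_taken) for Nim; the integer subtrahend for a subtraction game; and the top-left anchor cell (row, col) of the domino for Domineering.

PV length from [12]: 3 plies

ply 1, X at 12 | -3=+1→9*; -4=+1→8; -5=-1→7
ply 2, O at 9 | -3=-1→6*; -4=-1→5; -5=-1→4
ply 3, X at 6 | -3=-1→3; -4=+1→2*; -5=+1→1
ply 4: 2 is terminal -1 (O); from 12 depth 11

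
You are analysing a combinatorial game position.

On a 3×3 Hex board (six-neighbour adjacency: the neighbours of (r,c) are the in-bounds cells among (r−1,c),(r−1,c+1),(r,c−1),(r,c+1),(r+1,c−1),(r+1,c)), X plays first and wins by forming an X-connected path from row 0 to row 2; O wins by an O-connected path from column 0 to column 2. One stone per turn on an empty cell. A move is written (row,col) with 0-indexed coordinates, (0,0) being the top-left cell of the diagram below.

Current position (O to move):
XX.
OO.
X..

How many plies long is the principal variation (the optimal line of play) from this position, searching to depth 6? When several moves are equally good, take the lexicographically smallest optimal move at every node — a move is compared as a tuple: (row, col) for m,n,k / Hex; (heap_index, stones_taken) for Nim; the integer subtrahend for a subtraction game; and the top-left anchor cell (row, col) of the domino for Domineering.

ply 1, O at XX./OO./X.. | (0,2)=+1→XXO/OO./X..*; (1,2)=+1→XX./OOO/X..; (2,1)=+1→XX./OO./XO.; (2,2)=+1→XX./OO./X.O
ply 2: XXO/OO./X.. is terminal -1 (X); from XX./OO./X.. depth 6

PV length from [XX./OO./X..]: 1 ply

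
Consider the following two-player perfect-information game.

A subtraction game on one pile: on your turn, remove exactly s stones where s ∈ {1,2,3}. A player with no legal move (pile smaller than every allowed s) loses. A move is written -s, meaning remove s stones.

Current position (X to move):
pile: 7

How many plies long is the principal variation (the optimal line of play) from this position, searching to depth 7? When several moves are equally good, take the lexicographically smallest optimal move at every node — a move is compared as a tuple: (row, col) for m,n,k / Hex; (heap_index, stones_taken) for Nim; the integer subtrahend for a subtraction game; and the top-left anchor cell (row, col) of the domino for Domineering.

p1 X@[7]: -1[6]-1 -2[5]-1 -3[4]+1*
p2 O@[4]: -1[3]-1* -2[2]-1 -3[1]-1
p3 X@[3]: -1[2]-1 -2[1]-1 -3[0]+1*
p4 O@[0] terminal -1; root [7] d7

PV length from [7]: 3 plies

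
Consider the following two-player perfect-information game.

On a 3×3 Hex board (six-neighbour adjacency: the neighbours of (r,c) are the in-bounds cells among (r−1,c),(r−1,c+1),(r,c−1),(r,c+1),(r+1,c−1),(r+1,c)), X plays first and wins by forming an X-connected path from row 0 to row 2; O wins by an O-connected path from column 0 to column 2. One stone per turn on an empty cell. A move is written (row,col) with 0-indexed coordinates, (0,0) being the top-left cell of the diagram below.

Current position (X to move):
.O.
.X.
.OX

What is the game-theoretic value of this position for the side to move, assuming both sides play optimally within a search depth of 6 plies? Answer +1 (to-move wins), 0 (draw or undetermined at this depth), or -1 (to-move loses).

value(.O./.X./.OX, X) = +1

p1 X@[.O./.X./.OX]: (0,0)[XO./.X./.OX]+1* (0,2)[.OX/.X./.OX]+1 (1,0)[.O./XX./.OX]+1 (1,2)[.O./.XX/.OX]-1 (2,0)[.O./.X./XOX]-1
p2 O@[XO./.X./.OX]: (0,2)[XOO/.X./.OX]-1* (1,0)[XO./OX./.OX]-1 (1,2)[XO./.XO/.OX]-1 (2,0)[XO./.X./OOX]-1
p3 X@[XOO/.X./.OX]: (1,0)[XOO/XX./.OX]+1* (1,2)[XOO/.XX/.OX]-1 (2,0)[XOO/.X./XOX]-1
p4 O@[XOO/XX./.OX]: (1,2)[XOO/XXO/.OX]-1* (2,0)[XOO/XX./OOX]-1
p5 X@[XOO/XXO/.OX]: (2,0)[XOO/XXO/XOX]+1*
p6 O@[XOO/XXO/XOX] terminal -1; root [.O./.X./.OX] d6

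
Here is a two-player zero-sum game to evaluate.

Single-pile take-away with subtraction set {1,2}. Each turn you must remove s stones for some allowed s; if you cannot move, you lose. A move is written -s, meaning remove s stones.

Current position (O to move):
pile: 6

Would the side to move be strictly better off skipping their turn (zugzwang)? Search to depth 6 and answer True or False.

ply 1, O at 6 | -1=-1→5*; -2=-1→4
ply 2, X at 5 | -1=-1→4; -2=+1→3*
ply 3, O at 3 | -1=-1→2*; -2=-1→1
ply 4, X at 2 | -1=-1→1; -2=+1→0*
ply 5: 0 is terminal -1 (O); from 6 depth 6
if O skipped the turn, X would face:
~ ply 1, X at 6 | -1=-1→5*; -2=-1→4
~ ply 2, O at 5 | -1=-1→4; -2=+1→3*
~ ply 3, X at 3 | -1=-1→2*; -2=-1→1
~ ply 4, O at 2 | -1=-1→1; -2=+1→0*
~ ply 5: 0 is terminal -1 (X); from 6 depth 6
compare (O): move=-1 vs pass=+1

zugzwang(6, O) = True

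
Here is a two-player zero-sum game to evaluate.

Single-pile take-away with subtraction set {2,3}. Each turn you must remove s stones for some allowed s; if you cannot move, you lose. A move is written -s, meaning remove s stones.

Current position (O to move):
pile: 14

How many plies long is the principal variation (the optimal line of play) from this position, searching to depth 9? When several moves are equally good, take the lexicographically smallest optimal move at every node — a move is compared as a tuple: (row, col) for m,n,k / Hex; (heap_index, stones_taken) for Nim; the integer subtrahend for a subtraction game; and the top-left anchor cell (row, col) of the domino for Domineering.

[14] O move#1: -2:-1/12, -3:+1/11*
[11] X move#2: -2:-1/9*, -3:-1/8
[9] O move#3: -2:-1/7, -3:+1/6*
[6] X move#4: -2:-1/4*, -3:-1/3
[4] O move#5: -2:-1/2, -3:+1/1*
[1] end (terminal -1, X#6); searched 14 to 9

PV length from [14]: 5 plies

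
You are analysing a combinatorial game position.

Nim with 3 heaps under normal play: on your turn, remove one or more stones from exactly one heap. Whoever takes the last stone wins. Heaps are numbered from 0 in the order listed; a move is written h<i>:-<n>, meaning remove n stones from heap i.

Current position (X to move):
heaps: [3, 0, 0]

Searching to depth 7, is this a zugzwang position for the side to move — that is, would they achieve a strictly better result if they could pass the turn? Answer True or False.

ply 1, X at (3,0,0) | h0:-1=-1→(2,0,0); h0:-2=-1→(1,0,0); h0:-3=+1→(0,0,0)*
ply 2: (0,0,0) is terminal -1 (O); from (3,0,0) depth 7
if X skipped the turn, O would face:
~ ply 1, O at (3,0,0) | h0:-1=-1→(2,0,0); h0:-2=-1→(1,0,0); h0:-3=+1→(0,0,0)*
~ ply 2: (0,0,0) is terminal -1 (X); from (3,0,0) depth 7
compare (X): move=+1 vs pass=-1

zugzwang((3,0,0), X) = False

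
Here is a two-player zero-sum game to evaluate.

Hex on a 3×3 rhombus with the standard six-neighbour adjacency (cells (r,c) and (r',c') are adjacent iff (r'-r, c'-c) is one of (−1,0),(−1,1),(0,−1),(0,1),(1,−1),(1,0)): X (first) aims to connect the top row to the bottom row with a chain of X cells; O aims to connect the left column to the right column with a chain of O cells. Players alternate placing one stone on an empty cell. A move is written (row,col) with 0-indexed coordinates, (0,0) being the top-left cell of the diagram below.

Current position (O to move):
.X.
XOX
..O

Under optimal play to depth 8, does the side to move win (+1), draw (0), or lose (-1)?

ply 1, O at .X./XOX/..O | (0,0)=-1→OX./XOX/..O; (0,2)=-1→.XO/XOX/..O; (2,0)=+1→.X./XOX/O.O*; (2,1)=-1→.X./XOX/.OO
ply 2, X at .X./XOX/O.O | (0,0)=-1→XX./XOX/O.O*; (0,2)=-1→.XX/XOX/O.O; (2,1)=-1→.X./XOX/OXO
ply 3, O at XX./XOX/O.O | (0,2)=+1→XXO/XOX/O.O*; (2,1)=+1→XX./XOX/OOO
ply 4: XXO/XOX/O.O is terminal -1 (X); from .X./XOX/..O depth 8

value(.X./XOX/..O, O) = +1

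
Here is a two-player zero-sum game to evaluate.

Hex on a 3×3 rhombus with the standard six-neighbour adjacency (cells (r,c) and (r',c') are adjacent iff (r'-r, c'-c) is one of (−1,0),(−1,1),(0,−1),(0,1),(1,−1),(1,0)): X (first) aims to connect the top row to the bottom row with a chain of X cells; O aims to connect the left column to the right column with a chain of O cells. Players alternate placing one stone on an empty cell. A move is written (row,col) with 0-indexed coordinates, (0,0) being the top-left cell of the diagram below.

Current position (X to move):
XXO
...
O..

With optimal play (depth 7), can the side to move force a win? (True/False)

X winning at [XXO/.../O..]: False

[XXO/.../O..] X move#1: (1,0):-1/XXO/X../O..*, (1,1):-1/XXO/.X./O.., (1,2):-1/XXO/..X/O.., (2,1):-1/XXO/.../OX., (2,2):-1/XXO/.../O.X
[XXO/X../O..] O move#2: (1,1):+1/XXO/XO./O..*, (1,2):+1/XXO/X.O/O.., (2,1):+1/XXO/X../OO., (2,2):+1/XXO/X../O.O
[XXO/XO./O..] end (terminal -1, X#3); searched XXO/.../O.. to 7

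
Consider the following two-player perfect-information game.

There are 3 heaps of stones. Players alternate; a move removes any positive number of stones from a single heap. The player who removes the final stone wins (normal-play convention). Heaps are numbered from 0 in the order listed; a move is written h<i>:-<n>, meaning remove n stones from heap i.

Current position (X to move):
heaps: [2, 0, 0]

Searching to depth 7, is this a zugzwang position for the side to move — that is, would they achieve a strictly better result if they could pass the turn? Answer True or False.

ply 1, X at (2,0,0) | h0:-1=-1→(1,0,0); h0:-2=+1→(0,0,0)*
ply 2: (0,0,0) is terminal -1 (O); from (2,0,0) depth 7
suppose X passes — search the same position with O to move:
pass> ply 1, O at (2,0,0) | h0:-1=-1→(1,0,0); h0:-2=+1→(0,0,0)*
pass> ply 2: (0,0,0) is terminal -1 (X); from (2,0,0) depth 7
for X: play +1, pass -1

zugzwang((2,0,0), X) = False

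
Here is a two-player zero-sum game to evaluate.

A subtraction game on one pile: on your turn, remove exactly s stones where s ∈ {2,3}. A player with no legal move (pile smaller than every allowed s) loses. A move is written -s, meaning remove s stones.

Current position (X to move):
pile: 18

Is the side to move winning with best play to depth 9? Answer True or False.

ply 1, X at 18 | -2=+1→16*; -3=+1→15
ply 2, O at 16 | -2=-1→14*; -3=-1→13
ply 3, X at 14 | -2=-1→12; -3=+1→11*
ply 4, O at 11 | -2=-1→9*; -3=-1→8
ply 5, X at 9 | -2=-1→7; -3=+1→6*
ply 6, O at 6 | -2=-1→4*; -3=-1→3
ply 7, X at 4 | -2=-1→2; -3=+1→1*
ply 8: 1 is terminal -1 (O); from 18 depth 9

X winning at [18]: True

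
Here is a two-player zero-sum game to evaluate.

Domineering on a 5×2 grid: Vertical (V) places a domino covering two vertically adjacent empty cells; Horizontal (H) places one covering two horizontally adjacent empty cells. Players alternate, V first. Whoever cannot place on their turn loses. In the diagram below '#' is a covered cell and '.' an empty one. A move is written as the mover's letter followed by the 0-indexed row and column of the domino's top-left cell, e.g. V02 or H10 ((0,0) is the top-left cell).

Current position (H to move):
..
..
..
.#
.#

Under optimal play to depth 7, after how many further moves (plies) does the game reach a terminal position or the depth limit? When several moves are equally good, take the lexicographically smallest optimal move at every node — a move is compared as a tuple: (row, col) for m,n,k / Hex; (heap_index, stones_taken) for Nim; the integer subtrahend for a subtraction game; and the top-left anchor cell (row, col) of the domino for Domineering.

PV length from [../../../.#/.#]: 3 plies

p1 H@[../../../.#/.#]: H00[##/../../.#/.#]-1 H10[../##/../.#/.#]+1* H20[../../##/.#/.#]-1
p2 V@[../##/../.#/.#]: V20[../##/#./##/.#]-1* V30[../##/../##/##]-1
p3 H@[../##/#./##/.#]: H00[##/##/#./##/.#]+1*
p4 V@[##/##/#./##/.#] terminal -1; root [../../../.#/.#] d7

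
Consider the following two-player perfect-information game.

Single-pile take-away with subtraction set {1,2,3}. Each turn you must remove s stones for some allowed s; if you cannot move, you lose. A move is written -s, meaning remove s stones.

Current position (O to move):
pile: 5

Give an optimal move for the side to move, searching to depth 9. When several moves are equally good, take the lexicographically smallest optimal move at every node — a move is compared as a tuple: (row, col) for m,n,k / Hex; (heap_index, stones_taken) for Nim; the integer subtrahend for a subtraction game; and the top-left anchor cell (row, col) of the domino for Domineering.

O's best at [5]: -1

p1 O@[5]: -1[4]+1* -2[3]-1 -3[2]-1
p2 X@[4]: -1[3]-1* -2[2]-1 -3[1]-1
p3 O@[3]: -1[2]-1 -2[1]-1 -3[0]+1*
p4 X@[0] terminal -1; root [5] d9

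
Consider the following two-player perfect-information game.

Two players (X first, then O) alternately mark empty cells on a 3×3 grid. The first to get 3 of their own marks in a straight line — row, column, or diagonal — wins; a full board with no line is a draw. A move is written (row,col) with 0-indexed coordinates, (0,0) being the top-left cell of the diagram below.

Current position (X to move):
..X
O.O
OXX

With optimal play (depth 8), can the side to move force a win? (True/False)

X winning at [..X/O.O/OXX]: False

p1 X@[..X/O.O/OXX]: (0,0)[X.X/O.O/OXX]-1* (0,1)[.XX/O.O/OXX]-1 (1,1)[..X/OXO/OXX]-1
p2 O@[X.X/O.O/OXX]: (0,1)[XOX/O.O/OXX]-1 (1,1)[X.X/OOO/OXX]+1*
p3 X@[X.X/OOO/OXX] terminal -1; root [..X/O.O/OXX] d8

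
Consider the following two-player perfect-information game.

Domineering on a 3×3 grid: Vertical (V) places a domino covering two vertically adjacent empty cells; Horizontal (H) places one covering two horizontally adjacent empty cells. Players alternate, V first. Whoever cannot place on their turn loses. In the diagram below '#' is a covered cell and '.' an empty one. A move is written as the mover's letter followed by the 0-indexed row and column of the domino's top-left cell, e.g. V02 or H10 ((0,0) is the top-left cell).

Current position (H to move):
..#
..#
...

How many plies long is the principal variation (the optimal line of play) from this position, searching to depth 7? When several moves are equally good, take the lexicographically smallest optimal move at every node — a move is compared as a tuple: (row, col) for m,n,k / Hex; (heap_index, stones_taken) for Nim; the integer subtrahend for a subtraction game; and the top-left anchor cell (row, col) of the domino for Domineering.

PV length from [..#/..#/...]: 1 ply

[..#/..#/...] H move#1: H00:-1/###/..#/..., H10:+1/..#/###/...*, H20:-1/..#/..#/##., H21:-1/..#/..#/.##
[..#/###/...] end (terminal -1, V#2); searched ..#/..#/... to 7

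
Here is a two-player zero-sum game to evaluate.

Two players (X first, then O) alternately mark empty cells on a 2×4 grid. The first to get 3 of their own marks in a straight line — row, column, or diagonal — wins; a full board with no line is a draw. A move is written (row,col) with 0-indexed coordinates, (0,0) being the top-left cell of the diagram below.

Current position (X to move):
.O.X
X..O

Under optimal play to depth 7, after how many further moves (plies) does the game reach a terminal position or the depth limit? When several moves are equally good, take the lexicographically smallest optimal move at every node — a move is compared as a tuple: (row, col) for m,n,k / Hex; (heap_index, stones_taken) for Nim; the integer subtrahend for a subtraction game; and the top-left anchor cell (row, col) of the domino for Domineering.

PV length from [.O.X/X..O]: 4 plies

ply 1, X at .O.X/X..O | (0,0)=+0→XO.X/X..O*; (0,2)=+0→.OXX/X..O; (1,1)=+0→.O.X/XX.O; (1,2)=+0→.O.X/X.XO
ply 2, O at XO.X/X..O | (0,2)=+0→XOOX/X..O*; (1,1)=+0→XO.X/XO.O; (1,2)=+0→XO.X/X.OO
ply 3, X at XOOX/X..O | (1,1)=+0→XOOX/XX.O*; (1,2)=+0→XOOX/X.XO
ply 4, O at XOOX/XX.O | (1,2)=+0→XOOX/XXOO*
ply 5: XOOX/XXOO is terminal +0 (X); from .O.X/X..O depth 7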